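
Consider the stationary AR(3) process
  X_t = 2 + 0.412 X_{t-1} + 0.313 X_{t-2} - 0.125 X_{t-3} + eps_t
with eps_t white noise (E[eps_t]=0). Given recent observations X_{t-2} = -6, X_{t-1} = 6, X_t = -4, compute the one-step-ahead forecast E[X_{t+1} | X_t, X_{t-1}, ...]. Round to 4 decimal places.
E[X_{t+1} \mid \mathcal F_t] = 2.9800

For an AR(p) model X_t = c + sum_i phi_i X_{t-i} + eps_t, the
one-step-ahead conditional mean is
  E[X_{t+1} | X_t, ...] = c + sum_i phi_i X_{t+1-i}.
Substitute known values:
  E[X_{t+1} | ...] = 2 + (0.412) * (-4) + (0.313) * (6) + (-0.125) * (-6)
                   = 2.9800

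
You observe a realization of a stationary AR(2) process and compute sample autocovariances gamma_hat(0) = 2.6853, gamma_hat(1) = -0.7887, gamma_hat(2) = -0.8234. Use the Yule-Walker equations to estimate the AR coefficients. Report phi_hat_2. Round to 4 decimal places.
\hat\phi_{2} = -0.4300

The Yule-Walker equations for an AR(p) process read, in matrix form,
  Gamma_p phi = r_p,   with   (Gamma_p)_{ij} = gamma(|i - j|),
                       (r_p)_i = gamma(i),   i,j = 1..p.
Substitute the sample gammas (Toeplitz matrix and right-hand side of size 2):
  Gamma_p = [[2.6853, -0.7887], [-0.7887, 2.6853]]
  r_p     = [-0.7887, -0.8234]
Written out:
  2.6853 phi_1 - 0.7887 phi_2 = -0.7887
  -0.7887 phi_1 + 2.6853 phi_2 = -0.8234
Solve by Cramer's rule:
  det = gamma(0)^2 - gamma(1)^2 = (2.6853)^2 - (-0.7887)^2 = 7.21083609 - 0.62204769 = 6.5887884
  phi_hat_1 = [gamma(1) gamma(0) - gamma(1) gamma(2)] / det = [(-0.7887)(2.6853) - (-0.7887)(-0.8234)] / 6.5887884 = -2.76731169 / 6.5887884 = -0.42
  phi_hat_2 = [gamma(0) gamma(2) - gamma(1)^2] / det = [(2.6853)(-0.8234) - (-0.7887)^2] / 6.5887884 = -2.83312371 / 6.5887884 = -0.43
So phi_hat = [-0.4200, -0.4300].
Therefore phi_hat_2 = -0.4300.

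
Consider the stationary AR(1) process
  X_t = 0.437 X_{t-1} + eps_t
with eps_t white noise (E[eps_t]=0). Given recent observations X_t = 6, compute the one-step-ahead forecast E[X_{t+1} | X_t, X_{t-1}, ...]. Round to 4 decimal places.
E[X_{t+1} \mid \mathcal F_t] = 2.6220

For an AR(p) model X_t = c + sum_i phi_i X_{t-i} + eps_t, the
one-step-ahead conditional mean is
  E[X_{t+1} | X_t, ...] = c + sum_i phi_i X_{t+1-i}.
Substitute known values:
  E[X_{t+1} | ...] = (0.437) * (6)
                   = 2.6220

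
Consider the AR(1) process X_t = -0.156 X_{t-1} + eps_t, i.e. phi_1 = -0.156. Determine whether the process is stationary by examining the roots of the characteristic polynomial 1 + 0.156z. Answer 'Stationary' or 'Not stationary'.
\text{Stationary}

The AR(p) characteristic polynomial is P(z) = 1 + 0.156z.
Stationarity requires all roots to lie outside the unit circle, i.e. |z| > 1 for every root.
This is linear in z: 1 + (0.156) z = 0  =>  z = -1/(0.156) = -6.410256,  |z| = 6.410256.
Moduli of all roots: 6.4103.
All moduli strictly greater than 1? Yes.
Verdict: Stationary.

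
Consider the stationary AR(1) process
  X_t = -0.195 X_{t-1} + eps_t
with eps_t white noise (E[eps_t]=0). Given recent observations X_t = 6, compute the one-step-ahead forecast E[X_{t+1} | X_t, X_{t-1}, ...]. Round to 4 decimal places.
E[X_{t+1} \mid \mathcal F_t] = -1.1700

For an AR(p) model X_t = c + sum_i phi_i X_{t-i} + eps_t, the
one-step-ahead conditional mean is
  E[X_{t+1} | X_t, ...] = c + sum_i phi_i X_{t+1-i}.
Substitute known values:
  E[X_{t+1} | ...] = (-0.195) * (6)
                   = -1.1700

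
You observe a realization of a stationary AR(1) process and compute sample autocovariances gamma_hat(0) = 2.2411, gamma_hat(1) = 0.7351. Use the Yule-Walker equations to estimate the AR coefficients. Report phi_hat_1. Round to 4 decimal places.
\hat\phi_{1} = 0.3280

The Yule-Walker equations for an AR(p) process read, in matrix form,
  Gamma_p phi = r_p,   with   (Gamma_p)_{ij} = gamma(|i - j|),
                       (r_p)_i = gamma(i),   i,j = 1..p.
Substitute the sample gammas (Toeplitz matrix and right-hand side of size 1):
  Gamma_p = [[2.2411]]
  r_p     = [0.7351]
With p = 1 this is the single equation gamma(0) phi_1 = gamma(1):
  phi_hat_1 = gamma(1) / gamma(0) = 0.7351 / 2.2411 = 0.3280.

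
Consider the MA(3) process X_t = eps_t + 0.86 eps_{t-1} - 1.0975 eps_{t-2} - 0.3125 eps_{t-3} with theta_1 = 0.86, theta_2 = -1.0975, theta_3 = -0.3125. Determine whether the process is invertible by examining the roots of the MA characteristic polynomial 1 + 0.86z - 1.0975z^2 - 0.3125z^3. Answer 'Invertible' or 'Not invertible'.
\text{Not invertible}

The MA(q) characteristic polynomial is P(z) = 1 + 0.86z - 1.0975z^2 - 0.3125z^3.
Invertibility requires all roots to lie outside the unit circle, i.e. |z| > 1 for every root.
Degree 3: look for a simple real root z0 first, then factor out (1 - z/z0) and solve the remaining quadratic.
Testing z0 = -4: P(-4) = 1 + (0.86)(-4) + (-1.0975)(-4)^2 + (-0.3125)(-4)^3
  = 1 + (-3.44) + (-17.56) + (20) = 0.  So z_0 = -4 is a root, |z_0| = 4.
Divide out the factor (1 + 0.25 z) = (1 - z/z0) (since 1/z0 = -0.25):
  P(z) = (1 + 0.25 z)(1 + (0.61) z + (-1.25) z^2)
  [check: z-coef 0.61 - (-0.25) = 0.86; z^2-coef -1.25 - (-0.25)(0.61) = -1.0975; z^3-coef -(-0.25)(-1.25) = -0.3125.]
Remaining roots from the quadratic factor 1 + (0.61) z + (-1.25) z^2:
  Set 1 + (0.61) z + (-1.25) z^2 = 0, i.e. a z^2 + b z + c = 0 with a = -1.25, b = 0.61, c = 1.
  Discriminant D = b^2 - 4ac = (0.61)^2 - 4*(-1.25)*1 = 0.3721 - (-5) = 5.3721.
  D >= 0, so the roots are real: z = (-b +/- sqrt(D)) / (2a) = (-0.61 +/- 2.317779) / (-2.5).
    z_1 = (-0.61 + 2.317779) / (-2.5) = -0.6831,   |z_1| = 0.6831.
    z_2 = (-0.61 - 2.317779) / (-2.5) = 1.1711,   |z_2| = 1.1711.
Moduli of all roots: 4.0000, 0.6831, 1.1711.
All moduli strictly greater than 1? No.
Verdict: Not invertible.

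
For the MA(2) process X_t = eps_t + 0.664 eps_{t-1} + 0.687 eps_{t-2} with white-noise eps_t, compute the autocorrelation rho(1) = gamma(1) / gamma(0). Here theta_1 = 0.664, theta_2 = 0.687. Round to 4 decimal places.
\rho(1) = 0.5856

For an MA(q) process with theta_0 = 1, the autocovariance is
  gamma(k) = sigma^2 * sum_{i=0..q-k} theta_i * theta_{i+k},
and rho(k) = gamma(k) / gamma(0). Sigma^2 cancels.
  numerator   = (1)*(0.664) + (0.664)*(0.687) = 1.120168.
  denominator = (1)^2 + (0.664)^2 + (0.687)^2 = 1.912865.
  rho(1) = 1.120168 / 1.912865 = 0.5856.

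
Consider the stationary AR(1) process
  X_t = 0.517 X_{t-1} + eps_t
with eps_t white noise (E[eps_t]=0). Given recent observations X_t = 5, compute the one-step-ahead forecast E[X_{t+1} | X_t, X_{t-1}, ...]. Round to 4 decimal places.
E[X_{t+1} \mid \mathcal F_t] = 2.5850

For an AR(p) model X_t = c + sum_i phi_i X_{t-i} + eps_t, the
one-step-ahead conditional mean is
  E[X_{t+1} | X_t, ...] = c + sum_i phi_i X_{t+1-i}.
Substitute known values:
  E[X_{t+1} | ...] = (0.517) * (5)
                   = 2.5850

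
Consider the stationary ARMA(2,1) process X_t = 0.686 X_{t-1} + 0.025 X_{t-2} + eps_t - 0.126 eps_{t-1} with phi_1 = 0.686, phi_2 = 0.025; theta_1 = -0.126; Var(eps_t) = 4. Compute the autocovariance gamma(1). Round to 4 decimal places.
\gamma(1) = 4.1597

Multiply the model equation by X_{t-k} and take expectations. With theta_0 = psi_0 = 1 and psi_j the MA(infinity) weights, this gives
  gamma(k) - sum_i phi_i gamma(k-i) = c_k,
  c_k = sigma^2 * sum_{j=k..q} theta_j psi_{j-k}   (c_k = 0 for k > q),
using gamma(-m) = gamma(m).
psi-weights needed (psi_j = theta_j + sum_i phi_i psi_{j-i}):
  psi_1 = theta_1 + phi_1 = -0.126 + (0.686) = 0.56
Right-hand sides:
  c_0 = sigma^2 (1 + theta_1 psi_1) = 4 * (1 + (-0.126)(0.56)) = 4 * 0.92944 = 3.71776
  c_1 = sigma^2 theta_1 = 4 * (-0.126) = -0.504
  c_2 = 0
Equations for k = 0, 1, 2 (AR order 2, c_2 = 0):
  (E0) gamma(0) = phi_1 gamma(1) + phi_2 gamma(2) + c_0
  (E1) gamma(1) = phi_1 gamma(0) + phi_2 gamma(1) + c_1
  (E2) gamma(2) = phi_1 gamma(1) + phi_2 gamma(0)
From (E1): gamma(1) = A gamma(0) + B with
  A = phi_1 / (1 - phi_2) = 0.686 / 0.975 = 0.70359,   B = c_1 / (1 - phi_2) = -0.504 / 0.975 = -0.516923.
Insert (E2) into (E0): gamma(0) (1 - phi_2^2) = phi_1 (1 + phi_2) gamma(1) + c_0.
  phi_1 (1 + phi_2) = (0.686)(1.025) = 0.70315,   1 - phi_2^2 = 0.999375.
Replace gamma(1) by A gamma(0) + B and collect gamma(0):
  gamma(0) [0.999375 - (0.70315)(0.70359)] = (0.70315)(-0.516923) + 3.71776
  gamma(0) * 0.504646 = 3.354286
  gamma(0) = 3.354286 / 0.504646 = 6.646811.
  gamma(1) = A gamma(0) + B = (0.70359)(6.646811) + (-0.516923) = 4.159705.
Therefore gamma(1) = 4.1597 (to 4 decimal places).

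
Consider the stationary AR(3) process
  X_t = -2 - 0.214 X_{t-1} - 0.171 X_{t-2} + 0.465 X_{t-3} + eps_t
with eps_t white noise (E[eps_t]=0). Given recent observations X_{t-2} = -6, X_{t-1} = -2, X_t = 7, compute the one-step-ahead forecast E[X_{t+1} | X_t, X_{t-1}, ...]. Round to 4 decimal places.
E[X_{t+1} \mid \mathcal F_t] = -5.9460

For an AR(p) model X_t = c + sum_i phi_i X_{t-i} + eps_t, the
one-step-ahead conditional mean is
  E[X_{t+1} | X_t, ...] = c + sum_i phi_i X_{t+1-i}.
Substitute known values:
  E[X_{t+1} | ...] = -2 + (-0.214) * (7) + (-0.171) * (-2) + (0.465) * (-6)
                   = -5.9460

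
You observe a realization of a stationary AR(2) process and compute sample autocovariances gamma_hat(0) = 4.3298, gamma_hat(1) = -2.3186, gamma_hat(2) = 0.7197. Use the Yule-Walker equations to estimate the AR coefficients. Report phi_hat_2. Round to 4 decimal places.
\hat\phi_{2} = -0.1690

The Yule-Walker equations for an AR(p) process read, in matrix form,
  Gamma_p phi = r_p,   with   (Gamma_p)_{ij} = gamma(|i - j|),
                       (r_p)_i = gamma(i),   i,j = 1..p.
Substitute the sample gammas (Toeplitz matrix and right-hand side of size 2):
  Gamma_p = [[4.3298, -2.3186], [-2.3186, 4.3298]]
  r_p     = [-2.3186, 0.7197]
Written out:
  4.3298 phi_1 - 2.3186 phi_2 = -2.3186
  -2.3186 phi_1 + 4.3298 phi_2 = 0.7197
Solve by Cramer's rule:
  det = gamma(0)^2 - gamma(1)^2 = (4.3298)^2 - (-2.3186)^2 = 18.74716804 - 5.37590596 = 13.37126208
  phi_hat_1 = [gamma(1) gamma(0) - gamma(1) gamma(2)] / det = [(-2.3186)(4.3298) - (-2.3186)(0.7197)] / 13.37126208 = -8.37037786 / 13.37126208 = -0.626
  phi_hat_2 = [gamma(0) gamma(2) - gamma(1)^2] / det = [(4.3298)(0.7197) - (-2.3186)^2] / 13.37126208 = -2.2597489 / 13.37126208 = -0.169
So phi_hat = [-0.6260, -0.1690].
Therefore phi_hat_2 = -0.1690.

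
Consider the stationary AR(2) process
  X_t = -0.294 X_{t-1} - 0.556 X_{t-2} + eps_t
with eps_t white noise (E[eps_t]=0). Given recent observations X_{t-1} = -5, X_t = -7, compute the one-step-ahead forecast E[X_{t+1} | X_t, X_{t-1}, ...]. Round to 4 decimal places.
E[X_{t+1} \mid \mathcal F_t] = 4.8380

For an AR(p) model X_t = c + sum_i phi_i X_{t-i} + eps_t, the
one-step-ahead conditional mean is
  E[X_{t+1} | X_t, ...] = c + sum_i phi_i X_{t+1-i}.
Substitute known values:
  E[X_{t+1} | ...] = (-0.294) * (-7) + (-0.556) * (-5)
                   = 4.8380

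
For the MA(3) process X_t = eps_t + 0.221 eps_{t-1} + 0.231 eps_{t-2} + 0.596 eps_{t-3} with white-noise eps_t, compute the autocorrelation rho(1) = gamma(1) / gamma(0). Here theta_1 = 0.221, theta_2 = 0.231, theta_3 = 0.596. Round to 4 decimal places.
\rho(1) = 0.2811

For an MA(q) process with theta_0 = 1, the autocovariance is
  gamma(k) = sigma^2 * sum_{i=0..q-k} theta_i * theta_{i+k},
and rho(k) = gamma(k) / gamma(0). Sigma^2 cancels.
  numerator   = (1)*(0.221) + (0.221)*(0.231) + (0.231)*(0.596) = 0.409727.
  denominator = (1)^2 + (0.221)^2 + (0.231)^2 + (0.596)^2 = 1.457418.
  rho(1) = 0.409727 / 1.457418 = 0.2811.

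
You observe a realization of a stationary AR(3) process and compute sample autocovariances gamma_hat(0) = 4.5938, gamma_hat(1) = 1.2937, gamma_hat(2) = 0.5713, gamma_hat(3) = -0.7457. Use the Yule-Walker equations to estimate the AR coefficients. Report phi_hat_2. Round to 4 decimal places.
\hat\phi_{2} = 0.1100

The Yule-Walker equations for an AR(p) process read, in matrix form,
  Gamma_p phi = r_p,   with   (Gamma_p)_{ij} = gamma(|i - j|),
                       (r_p)_i = gamma(i),   i,j = 1..p.
Substitute the sample gammas (Toeplitz matrix and right-hand side of size 3):
  Gamma_p = [[4.5938, 1.2937, 0.5713], [1.2937, 4.5938, 1.2937], [0.5713, 1.2937, 4.5938]]
  r_p     = [1.2937, 0.5713, -0.7457]
Written out (R1..R3):
  (R1) 4.5938 phi_1 + 1.2937 phi_2 + 0.5713 phi_3 = 1.2937
  (R2) 1.2937 phi_1 + 4.5938 phi_2 + 1.2937 phi_3 = 0.5713
  (R3) 0.5713 phi_1 + 1.2937 phi_2 + 4.5938 phi_3 = -0.7457
Gaussian elimination:
  R2 <- R2 - (1.2937/4.5938) R1 = R2 - (0.281619) R1:  4.22947 phi_2 + 1.132811 phi_3 = 0.20697
  R3 <- R3 - (0.5713/4.5938) R1 = R3 - (0.124363) R1:  1.132811 phi_2 + 4.522751 phi_3 = -0.906589
  R3 <- R3 - (1.132811/4.22947) R2 = R3 - (0.267838) R2:  4.219342 phi_3 = -0.962023
Back-substitution:
  phi_hat_3 = -0.962023 / 4.219342 = -0.228003
  phi_hat_2 = (0.20697 - (1.132811)(-0.228003)) / 4.22947 = 0.110003
  phi_hat_1 = (1.2937 - (1.2937)(0.110003) - (0.5713)(-0.228003)) / 4.5938 = 0.278995
So phi_hat = [0.2790, 0.1100, -0.2280].
Therefore phi_hat_2 = 0.1100.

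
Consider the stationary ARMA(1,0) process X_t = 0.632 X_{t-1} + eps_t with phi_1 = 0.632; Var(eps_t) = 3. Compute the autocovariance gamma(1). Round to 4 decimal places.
\gamma(1) = 3.1570

Multiply the model equation by X_{t-k} and take expectations. With theta_0 = psi_0 = 1 and psi_j the MA(infinity) weights, this gives
  gamma(k) - sum_i phi_i gamma(k-i) = c_k,
  c_k = sigma^2 * sum_{j=k..q} theta_j psi_{j-k}   (c_k = 0 for k > q),
using gamma(-m) = gamma(m).
Pure AR (q = 0): c_0 = sigma^2 = 3, c_k = 0 for k >= 1.
Equations for k = 0 and k = 1 (AR order 1):
  gamma(0) = phi_1 gamma(1) + c_0
  gamma(1) = phi_1 gamma(0) + c_1
Substituting the second into the first: gamma(0) (1 - phi_1^2) = c_0 + phi_1 c_1, so
  gamma(0) = c_0 / (1 - phi_1^2) = 3 / (1 - (0.632)^2) = 3 / 0.600576 = 4.995205.
  gamma(1) = phi_1 gamma(0) = (0.632)(4.995205) = 3.156969.
Therefore gamma(1) = 3.1570 (to 4 decimal places).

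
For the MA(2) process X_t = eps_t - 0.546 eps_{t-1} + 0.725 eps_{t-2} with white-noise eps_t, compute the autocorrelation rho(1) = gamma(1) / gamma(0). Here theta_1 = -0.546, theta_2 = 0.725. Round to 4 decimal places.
\rho(1) = -0.5164

For an MA(q) process with theta_0 = 1, the autocovariance is
  gamma(k) = sigma^2 * sum_{i=0..q-k} theta_i * theta_{i+k},
and rho(k) = gamma(k) / gamma(0). Sigma^2 cancels.
  numerator   = (1)*(-0.546) + (-0.546)*(0.725) = -0.94185.
  denominator = (1)^2 + (-0.546)^2 + (0.725)^2 = 1.823741.
  rho(1) = -0.94185 / 1.823741 = -0.5164.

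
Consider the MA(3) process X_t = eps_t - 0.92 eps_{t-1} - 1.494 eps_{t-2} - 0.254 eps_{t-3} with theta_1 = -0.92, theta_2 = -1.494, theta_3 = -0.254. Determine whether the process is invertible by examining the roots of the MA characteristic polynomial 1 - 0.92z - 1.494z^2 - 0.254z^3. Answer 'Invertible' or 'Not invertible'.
\text{Not invertible}

The MA(q) characteristic polynomial is P(z) = 1 - 0.92z - 1.494z^2 - 0.254z^3.
Invertibility requires all roots to lie outside the unit circle, i.e. |z| > 1 for every root.
Degree 3: look for a simple real root z0 first, then factor out (1 - z/z0) and solve the remaining quadratic.
Testing z0 = -5: P(-5) = 1 + (-0.92)(-5) + (-1.494)(-5)^2 + (-0.254)(-5)^3
  = 1 + (4.6) + (-37.35) + (31.75) = 0.  So z_0 = -5 is a root, |z_0| = 5.
Divide out the factor (1 + 0.2 z) = (1 - z/z0) (since 1/z0 = -0.2):
  P(z) = (1 + 0.2 z)(1 + (-1.12) z + (-1.27) z^2)
  [check: z-coef -1.12 - (-0.2) = -0.92; z^2-coef -1.27 - (-0.2)(-1.12) = -1.494; z^3-coef -(-0.2)(-1.27) = -0.254.]
Remaining roots from the quadratic factor 1 + (-1.12) z + (-1.27) z^2:
  Set 1 + (-1.12) z + (-1.27) z^2 = 0, i.e. a z^2 + b z + c = 0 with a = -1.27, b = -1.12, c = 1.
  Discriminant D = b^2 - 4ac = (-1.12)^2 - 4*(-1.27)*1 = 1.2544 - (-5.08) = 6.3344.
  D >= 0, so the roots are real: z = (-b +/- sqrt(D)) / (2a) = (1.12 +/- 2.516823) / (-2.54).
    z_1 = (1.12 + 2.516823) / (-2.54) = -1.4318,   |z_1| = 1.4318.
    z_2 = (1.12 - 2.516823) / (-2.54) = 0.5499,   |z_2| = 0.5499.
Moduli of all roots: 5.0000, 1.4318, 0.5499.
All moduli strictly greater than 1? No.
Verdict: Not invertible.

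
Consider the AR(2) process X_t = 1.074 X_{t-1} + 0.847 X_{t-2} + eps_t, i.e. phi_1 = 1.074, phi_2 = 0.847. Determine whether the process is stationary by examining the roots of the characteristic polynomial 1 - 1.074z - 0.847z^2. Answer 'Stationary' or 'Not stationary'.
\text{Not stationary}

The AR(p) characteristic polynomial is P(z) = 1 - 1.074z - 0.847z^2.
Stationarity requires all roots to lie outside the unit circle, i.e. |z| > 1 for every root.
Set 1 + (-1.074) z + (-0.847) z^2 = 0, i.e. a z^2 + b z + c = 0 with a = -0.847, b = -1.074, c = 1.
Discriminant D = b^2 - 4ac = (-1.074)^2 - 4*(-0.847)*1 = 1.153476 - (-3.388) = 4.541476.
D >= 0, so the roots are real: z = (-b +/- sqrt(D)) / (2a) = (1.074 +/- 2.131074) / (-1.694).
  z_1 = (1.074 + 2.131074) / (-1.694) = -1.892,   |z_1| = 1.892.
  z_2 = (1.074 - 2.131074) / (-1.694) = 0.624,   |z_2| = 0.624.
Moduli of all roots: 1.8920, 0.6240.
All moduli strictly greater than 1? No.
Verdict: Not stationary.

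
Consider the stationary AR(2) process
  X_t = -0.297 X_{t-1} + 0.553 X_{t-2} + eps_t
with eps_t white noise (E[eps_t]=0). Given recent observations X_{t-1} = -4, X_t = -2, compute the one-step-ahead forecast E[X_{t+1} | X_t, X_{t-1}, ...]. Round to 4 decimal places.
E[X_{t+1} \mid \mathcal F_t] = -1.6180

For an AR(p) model X_t = c + sum_i phi_i X_{t-i} + eps_t, the
one-step-ahead conditional mean is
  E[X_{t+1} | X_t, ...] = c + sum_i phi_i X_{t+1-i}.
Substitute known values:
  E[X_{t+1} | ...] = (-0.297) * (-2) + (0.553) * (-4)
                   = -1.6180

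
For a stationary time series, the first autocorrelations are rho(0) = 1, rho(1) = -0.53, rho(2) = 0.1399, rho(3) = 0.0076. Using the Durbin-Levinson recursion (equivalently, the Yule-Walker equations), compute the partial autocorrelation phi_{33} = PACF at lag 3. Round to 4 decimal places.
\phi_{33} = -0.0110

The PACF at lag k is phi_{kk}, the last component of the solution
to the Yule-Walker system G_k phi = r_k where
  (G_k)_{ij} = rho(|i - j|), (r_k)_i = rho(i), i,j = 1..k.
Equivalently, Durbin-Levinson gives phi_{kk} iteratively:
  phi_{11} = rho(1)
  phi_{kk} = [rho(k) - sum_{j=1..k-1} phi_{k-1,j} rho(k-j)]
            / [1 - sum_{j=1..k-1} phi_{k-1,j} rho(j)],
  phi_{k,j} = phi_{k-1,j} - phi_{kk} phi_{k-1,k-j},  j = 1..k-1.
Step k = 1:
  phi_11 = rho(1) = -0.53.
Step k = 2:
  phi_22 = [rho(2) - phi_11 rho(1)] / [1 - phi_11 rho(1)] = [0.1399 - (-0.53)(-0.53)] / [1 - (-0.53)(-0.53)]
         = -0.141 / 0.7191 = -0.196078.
  Update: phi_21 = phi_11 - phi_22 phi_11 = -0.53 - (-0.196078)(-0.53) = -0.633922.
Step k = 3:
  phi_33 = [rho(3) - phi_21 rho(2) - phi_22 rho(1)] / [1 - phi_21 rho(1) - phi_22 rho(2)]
    numerator   = 0.0076 - (-0.633922)(0.1399) - (-0.196078)(-0.53) = -0.00763594
    denominator = 1 - (-0.633922)(-0.53) - (-0.196078)(0.1399) = 0.69145294
  phi_33 = -0.00763594 / 0.69145294 = -0.011.
Therefore phi_{33} = -0.0110.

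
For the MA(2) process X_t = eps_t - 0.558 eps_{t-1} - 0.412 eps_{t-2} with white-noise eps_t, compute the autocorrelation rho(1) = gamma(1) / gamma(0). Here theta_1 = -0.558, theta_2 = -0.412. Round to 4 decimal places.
\rho(1) = -0.2215

For an MA(q) process with theta_0 = 1, the autocovariance is
  gamma(k) = sigma^2 * sum_{i=0..q-k} theta_i * theta_{i+k},
and rho(k) = gamma(k) / gamma(0). Sigma^2 cancels.
  numerator   = (1)*(-0.558) + (-0.558)*(-0.412) = -0.328104.
  denominator = (1)^2 + (-0.558)^2 + (-0.412)^2 = 1.481108.
  rho(1) = -0.328104 / 1.481108 = -0.2215.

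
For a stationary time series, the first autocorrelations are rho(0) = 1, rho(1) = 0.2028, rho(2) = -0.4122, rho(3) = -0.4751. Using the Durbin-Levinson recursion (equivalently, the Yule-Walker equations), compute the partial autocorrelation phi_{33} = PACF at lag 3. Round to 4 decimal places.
\phi_{33} = -0.3440

The PACF at lag k is phi_{kk}, the last component of the solution
to the Yule-Walker system G_k phi = r_k where
  (G_k)_{ij} = rho(|i - j|), (r_k)_i = rho(i), i,j = 1..k.
Equivalently, Durbin-Levinson gives phi_{kk} iteratively:
  phi_{11} = rho(1)
  phi_{kk} = [rho(k) - sum_{j=1..k-1} phi_{k-1,j} rho(k-j)]
            / [1 - sum_{j=1..k-1} phi_{k-1,j} rho(j)],
  phi_{k,j} = phi_{k-1,j} - phi_{kk} phi_{k-1,k-j},  j = 1..k-1.
Step k = 1:
  phi_11 = rho(1) = 0.2028.
Step k = 2:
  phi_22 = [rho(2) - phi_11 rho(1)] / [1 - phi_11 rho(1)] = [-0.4122 - (0.2028)(0.2028)] / [1 - (0.2028)(0.2028)]
         = -0.45332784 / 0.95887216 = -0.472772.
  Update: phi_21 = phi_11 - phi_22 phi_11 = 0.2028 - (-0.472772)(0.2028) = 0.298678.
Step k = 3:
  phi_33 = [rho(3) - phi_21 rho(2) - phi_22 rho(1)] / [1 - phi_21 rho(1) - phi_22 rho(2)]
    numerator   = -0.4751 - (0.298678)(-0.4122) - (-0.472772)(0.2028) = -0.25610672
    denominator = 1 - (0.298678)(0.2028) - (-0.472772)(-0.4122) = 0.74455148
  phi_33 = -0.25610672 / 0.74455148 = -0.344.
Therefore phi_{33} = -0.3440.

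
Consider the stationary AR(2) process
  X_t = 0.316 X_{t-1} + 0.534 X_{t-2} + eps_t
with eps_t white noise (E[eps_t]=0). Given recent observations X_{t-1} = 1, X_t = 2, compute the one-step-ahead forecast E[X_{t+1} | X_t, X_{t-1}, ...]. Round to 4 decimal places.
E[X_{t+1} \mid \mathcal F_t] = 1.1660

For an AR(p) model X_t = c + sum_i phi_i X_{t-i} + eps_t, the
one-step-ahead conditional mean is
  E[X_{t+1} | X_t, ...] = c + sum_i phi_i X_{t+1-i}.
Substitute known values:
  E[X_{t+1} | ...] = (0.316) * (2) + (0.534) * (1)
                   = 1.1660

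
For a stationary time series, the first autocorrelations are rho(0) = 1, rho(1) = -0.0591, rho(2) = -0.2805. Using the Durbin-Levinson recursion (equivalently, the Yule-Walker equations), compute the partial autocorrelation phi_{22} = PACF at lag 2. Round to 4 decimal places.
\phi_{22} = -0.2850

The PACF at lag k is phi_{kk}, the last component of the solution
to the Yule-Walker system G_k phi = r_k where
  (G_k)_{ij} = rho(|i - j|), (r_k)_i = rho(i), i,j = 1..k.
Equivalently, Durbin-Levinson gives phi_{kk} iteratively:
  phi_{11} = rho(1)
  phi_{kk} = [rho(k) - sum_{j=1..k-1} phi_{k-1,j} rho(k-j)]
            / [1 - sum_{j=1..k-1} phi_{k-1,j} rho(j)],
  phi_{k,j} = phi_{k-1,j} - phi_{kk} phi_{k-1,k-j},  j = 1..k-1.
Step k = 1:
  phi_11 = rho(1) = -0.0591.
Step k = 2:
  phi_22 = [rho(2) - phi_11 rho(1)] / [1 - phi_11 rho(1)] = [-0.2805 - (-0.0591)(-0.0591)] / [1 - (-0.0591)(-0.0591)]
         = -0.28399281 / 0.99650719 = -0.285.
Therefore phi_{22} = -0.2850.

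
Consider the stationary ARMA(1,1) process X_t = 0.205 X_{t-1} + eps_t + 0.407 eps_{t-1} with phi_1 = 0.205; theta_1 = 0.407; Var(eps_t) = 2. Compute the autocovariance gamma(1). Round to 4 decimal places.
\gamma(1) = 1.3843

Multiply the model equation by X_{t-k} and take expectations. With theta_0 = psi_0 = 1 and psi_j the MA(infinity) weights, this gives
  gamma(k) - sum_i phi_i gamma(k-i) = c_k,
  c_k = sigma^2 * sum_{j=k..q} theta_j psi_{j-k}   (c_k = 0 for k > q),
using gamma(-m) = gamma(m).
psi-weights needed (psi_j = theta_j + sum_i phi_i psi_{j-i}):
  psi_1 = theta_1 + phi_1 = 0.407 + (0.205) = 0.612
Right-hand sides:
  c_0 = sigma^2 (1 + theta_1 psi_1) = 2 * (1 + (0.407)(0.612)) = 2 * 1.249084 = 2.498168
  c_1 = sigma^2 theta_1 = 2 * (0.407) = 0.814
  c_2 = 0
Equations for k = 0 and k = 1 (AR order 1):
  gamma(0) = phi_1 gamma(1) + c_0
  gamma(1) = phi_1 gamma(0) + c_1
Substituting the second into the first: gamma(0) (1 - phi_1^2) = c_0 + phi_1 c_1, so
  gamma(0) = (c_0 + phi_1 c_1) / (1 - phi_1^2) = (2.498168 + (0.205)(0.814)) / (1 - (0.205)^2) = 2.665038 / 0.957975 = 2.781949.
  gamma(1) = phi_1 gamma(0) + c_1 = (0.205)(2.781949) + (0.814) = 1.3843.
Therefore gamma(1) = 1.3843 (to 4 decimal places).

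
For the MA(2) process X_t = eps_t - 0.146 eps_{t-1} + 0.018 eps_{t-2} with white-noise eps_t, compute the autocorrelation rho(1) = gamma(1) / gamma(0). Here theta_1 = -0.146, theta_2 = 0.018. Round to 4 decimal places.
\rho(1) = -0.1455

For an MA(q) process with theta_0 = 1, the autocovariance is
  gamma(k) = sigma^2 * sum_{i=0..q-k} theta_i * theta_{i+k},
and rho(k) = gamma(k) / gamma(0). Sigma^2 cancels.
  numerator   = (1)*(-0.146) + (-0.146)*(0.018) = -0.148628.
  denominator = (1)^2 + (-0.146)^2 + (0.018)^2 = 1.02164.
  rho(1) = -0.148628 / 1.02164 = -0.1455.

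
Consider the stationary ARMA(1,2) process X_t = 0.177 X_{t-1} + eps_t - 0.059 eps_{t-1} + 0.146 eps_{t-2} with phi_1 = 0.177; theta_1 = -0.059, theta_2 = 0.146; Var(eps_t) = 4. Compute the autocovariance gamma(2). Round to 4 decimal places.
\gamma(2) = 0.6851

Multiply the model equation by X_{t-k} and take expectations. With theta_0 = psi_0 = 1 and psi_j the MA(infinity) weights, this gives
  gamma(k) - sum_i phi_i gamma(k-i) = c_k,
  c_k = sigma^2 * sum_{j=k..q} theta_j psi_{j-k}   (c_k = 0 for k > q),
using gamma(-m) = gamma(m).
psi-weights needed (psi_j = theta_j + sum_i phi_i psi_{j-i}):
  psi_1 = theta_1 + phi_1 = -0.059 + (0.177) = 0.118
  psi_2 = theta_2 + phi_1 psi_1 = 0.146 + (0.177)(0.118) = 0.166886
Right-hand sides:
  c_0 = sigma^2 (1 + theta_1 psi_1 + theta_2 psi_2) = 4 * (1 + (-0.059)(0.118) + (0.146)(0.166886)) = 4 * 1.017403 = 4.069613
  c_1 = sigma^2 (theta_1 + theta_2 psi_1) = 4 * (-0.059 + (0.146)(0.118)) = -0.167088
  c_2 = sigma^2 theta_2 = 4 * (0.146) = 0.584
Equations for k = 0 and k = 1 (AR order 1):
  gamma(0) = phi_1 gamma(1) + c_0
  gamma(1) = phi_1 gamma(0) + c_1
Substituting the second into the first: gamma(0) (1 - phi_1^2) = c_0 + phi_1 c_1, so
  gamma(0) = (c_0 + phi_1 c_1) / (1 - phi_1^2) = (4.069613 + (0.177)(-0.167088)) / (1 - (0.177)^2) = 4.040039 / 0.968671 = 4.170703.
  gamma(1) = phi_1 gamma(0) + c_1 = (0.177)(4.170703) + (-0.167088) = 0.571126.
For k = 2: gamma(2) = phi_1 gamma(1) + c_2
  = (0.177)(0.571126) + (0.584) = 0.685089.
Therefore gamma(2) = 0.6851 (to 4 decimal places).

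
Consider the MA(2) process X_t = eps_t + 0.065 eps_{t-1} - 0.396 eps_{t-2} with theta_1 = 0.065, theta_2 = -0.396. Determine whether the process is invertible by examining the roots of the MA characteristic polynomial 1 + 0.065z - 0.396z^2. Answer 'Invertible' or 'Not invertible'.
\text{Invertible}

The MA(q) characteristic polynomial is P(z) = 1 + 0.065z - 0.396z^2.
Invertibility requires all roots to lie outside the unit circle, i.e. |z| > 1 for every root.
Set 1 + (0.065) z + (-0.396) z^2 = 0, i.e. a z^2 + b z + c = 0 with a = -0.396, b = 0.065, c = 1.
Discriminant D = b^2 - 4ac = (0.065)^2 - 4*(-0.396)*1 = 0.004225 - (-1.584) = 1.588225.
D >= 0, so the roots are real: z = (-b +/- sqrt(D)) / (2a) = (-0.065 +/- 1.260248) / (-0.792).
  z_1 = (-0.065 + 1.260248) / (-0.792) = -1.5092,   |z_1| = 1.5092.
  z_2 = (-0.065 - 1.260248) / (-0.792) = 1.6733,   |z_2| = 1.6733.
Moduli of all roots: 1.5092, 1.6733.
All moduli strictly greater than 1? Yes.
Verdict: Invertible.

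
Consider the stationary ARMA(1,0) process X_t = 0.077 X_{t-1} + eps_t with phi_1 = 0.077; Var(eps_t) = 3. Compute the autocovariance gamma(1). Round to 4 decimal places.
\gamma(1) = 0.2324

Multiply the model equation by X_{t-k} and take expectations. With theta_0 = psi_0 = 1 and psi_j the MA(infinity) weights, this gives
  gamma(k) - sum_i phi_i gamma(k-i) = c_k,
  c_k = sigma^2 * sum_{j=k..q} theta_j psi_{j-k}   (c_k = 0 for k > q),
using gamma(-m) = gamma(m).
Pure AR (q = 0): c_0 = sigma^2 = 3, c_k = 0 for k >= 1.
Equations for k = 0 and k = 1 (AR order 1):
  gamma(0) = phi_1 gamma(1) + c_0
  gamma(1) = phi_1 gamma(0) + c_1
Substituting the second into the first: gamma(0) (1 - phi_1^2) = c_0 + phi_1 c_1, so
  gamma(0) = c_0 / (1 - phi_1^2) = 3 / (1 - (0.077)^2) = 3 / 0.994071 = 3.017893.
  gamma(1) = phi_1 gamma(0) = (0.077)(3.017893) = 0.232378.
Therefore gamma(1) = 0.2324 (to 4 decimal places).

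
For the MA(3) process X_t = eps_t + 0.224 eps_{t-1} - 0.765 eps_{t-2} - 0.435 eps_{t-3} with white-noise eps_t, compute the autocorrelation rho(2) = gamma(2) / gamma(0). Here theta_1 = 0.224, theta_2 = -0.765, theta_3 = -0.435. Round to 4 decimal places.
\rho(2) = -0.4727

For an MA(q) process with theta_0 = 1, the autocovariance is
  gamma(k) = sigma^2 * sum_{i=0..q-k} theta_i * theta_{i+k},
and rho(k) = gamma(k) / gamma(0). Sigma^2 cancels.
  numerator   = (1)*(-0.765) + (0.224)*(-0.435) = -0.86244.
  denominator = (1)^2 + (0.224)^2 + (-0.765)^2 + (-0.435)^2 = 1.824626.
  rho(2) = -0.86244 / 1.824626 = -0.4727.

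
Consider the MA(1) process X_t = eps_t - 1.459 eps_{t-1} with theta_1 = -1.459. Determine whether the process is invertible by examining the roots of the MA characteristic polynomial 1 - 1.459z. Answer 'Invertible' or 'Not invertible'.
\text{Not invertible}

The MA(q) characteristic polynomial is P(z) = 1 - 1.459z.
Invertibility requires all roots to lie outside the unit circle, i.e. |z| > 1 for every root.
This is linear in z: 1 + (-1.459) z = 0  =>  z = -1/(-1.459) = 0.685401,  |z| = 0.685401.
Moduli of all roots: 0.6854.
All moduli strictly greater than 1? No.
Verdict: Not invertible.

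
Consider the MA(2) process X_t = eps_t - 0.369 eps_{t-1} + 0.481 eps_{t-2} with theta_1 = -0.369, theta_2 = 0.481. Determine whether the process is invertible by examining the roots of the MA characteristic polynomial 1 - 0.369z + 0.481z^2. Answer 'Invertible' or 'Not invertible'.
\text{Invertible}

The MA(q) characteristic polynomial is P(z) = 1 - 0.369z + 0.481z^2.
Invertibility requires all roots to lie outside the unit circle, i.e. |z| > 1 for every root.
Set 1 + (-0.369) z + (0.481) z^2 = 0, i.e. a z^2 + b z + c = 0 with a = 0.481, b = -0.369, c = 1.
Discriminant D = b^2 - 4ac = (-0.369)^2 - 4*(0.481)*1 = 0.136161 - (1.924) = -1.787839.
D < 0, so the roots are the complex-conjugate pair z = (-b +/- i sqrt(-D)) / (2a) = 0.3836 +/- 1.3899i.
For a conjugate pair |z|^2 = z * conj(z) = (product of roots) = c/a = 1/(0.481) = 2.079002, so |z| = sqrt(2.079002) = 1.4419 for both roots.
Moduli of all roots: 1.4419, 1.4419.
All moduli strictly greater than 1? Yes.
Verdict: Invertible.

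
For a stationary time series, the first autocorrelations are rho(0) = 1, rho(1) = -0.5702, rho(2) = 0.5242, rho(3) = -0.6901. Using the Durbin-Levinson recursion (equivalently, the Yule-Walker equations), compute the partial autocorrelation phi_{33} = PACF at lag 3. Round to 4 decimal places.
\phi_{33} = -0.5050

The PACF at lag k is phi_{kk}, the last component of the solution
to the Yule-Walker system G_k phi = r_k where
  (G_k)_{ij} = rho(|i - j|), (r_k)_i = rho(i), i,j = 1..k.
Equivalently, Durbin-Levinson gives phi_{kk} iteratively:
  phi_{11} = rho(1)
  phi_{kk} = [rho(k) - sum_{j=1..k-1} phi_{k-1,j} rho(k-j)]
            / [1 - sum_{j=1..k-1} phi_{k-1,j} rho(j)],
  phi_{k,j} = phi_{k-1,j} - phi_{kk} phi_{k-1,k-j},  j = 1..k-1.
Step k = 1:
  phi_11 = rho(1) = -0.5702.
Step k = 2:
  phi_22 = [rho(2) - phi_11 rho(1)] / [1 - phi_11 rho(1)] = [0.5242 - (-0.5702)(-0.5702)] / [1 - (-0.5702)(-0.5702)]
         = 0.19907196 / 0.67487196 = 0.294977.
  Update: phi_21 = phi_11 - phi_22 phi_11 = -0.5702 - (0.294977)(-0.5702) = -0.402004.
Step k = 3:
  phi_33 = [rho(3) - phi_21 rho(2) - phi_22 rho(1)] / [1 - phi_21 rho(1) - phi_22 rho(2)]
    numerator   = -0.6901 - (-0.402004)(0.5242) - (0.294977)(-0.5702) = -0.31117346
    denominator = 1 - (-0.402004)(-0.5702) - (0.294977)(0.5242) = 0.61615024
  phi_33 = -0.31117346 / 0.61615024 = -0.505.
Therefore phi_{33} = -0.5050.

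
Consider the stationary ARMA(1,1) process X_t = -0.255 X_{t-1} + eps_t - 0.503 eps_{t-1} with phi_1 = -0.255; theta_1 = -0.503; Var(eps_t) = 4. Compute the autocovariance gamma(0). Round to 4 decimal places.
\gamma(0) = 6.4581

Multiply the model equation by X_{t-k} and take expectations. With theta_0 = psi_0 = 1 and psi_j the MA(infinity) weights, this gives
  gamma(k) - sum_i phi_i gamma(k-i) = c_k,
  c_k = sigma^2 * sum_{j=k..q} theta_j psi_{j-k}   (c_k = 0 for k > q),
using gamma(-m) = gamma(m).
psi-weights needed (psi_j = theta_j + sum_i phi_i psi_{j-i}):
  psi_1 = theta_1 + phi_1 = -0.503 + (-0.255) = -0.758
Right-hand sides:
  c_0 = sigma^2 (1 + theta_1 psi_1) = 4 * (1 + (-0.503)(-0.758)) = 4 * 1.381274 = 5.525096
  c_1 = sigma^2 theta_1 = 4 * (-0.503) = -2.012
  c_2 = 0
Equations for k = 0 and k = 1 (AR order 1):
  gamma(0) = phi_1 gamma(1) + c_0
  gamma(1) = phi_1 gamma(0) + c_1
Substituting the second into the first: gamma(0) (1 - phi_1^2) = c_0 + phi_1 c_1, so
  gamma(0) = (c_0 + phi_1 c_1) / (1 - phi_1^2) = (5.525096 + (-0.255)(-2.012)) / (1 - (-0.255)^2) = 6.038156 / 0.934975 = 6.458094.
Therefore gamma(0) = 6.4581 (to 4 decimal places).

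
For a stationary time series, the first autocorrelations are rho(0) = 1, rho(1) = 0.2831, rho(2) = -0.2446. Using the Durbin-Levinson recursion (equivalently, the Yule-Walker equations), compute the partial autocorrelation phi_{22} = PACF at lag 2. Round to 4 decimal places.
\phi_{22} = -0.3530

The PACF at lag k is phi_{kk}, the last component of the solution
to the Yule-Walker system G_k phi = r_k where
  (G_k)_{ij} = rho(|i - j|), (r_k)_i = rho(i), i,j = 1..k.
Equivalently, Durbin-Levinson gives phi_{kk} iteratively:
  phi_{11} = rho(1)
  phi_{kk} = [rho(k) - sum_{j=1..k-1} phi_{k-1,j} rho(k-j)]
            / [1 - sum_{j=1..k-1} phi_{k-1,j} rho(j)],
  phi_{k,j} = phi_{k-1,j} - phi_{kk} phi_{k-1,k-j},  j = 1..k-1.
Step k = 1:
  phi_11 = rho(1) = 0.2831.
Step k = 2:
  phi_22 = [rho(2) - phi_11 rho(1)] / [1 - phi_11 rho(1)] = [-0.2446 - (0.2831)(0.2831)] / [1 - (0.2831)(0.2831)]
         = -0.32474561 / 0.91985439 = -0.353.
Therefore phi_{22} = -0.3530.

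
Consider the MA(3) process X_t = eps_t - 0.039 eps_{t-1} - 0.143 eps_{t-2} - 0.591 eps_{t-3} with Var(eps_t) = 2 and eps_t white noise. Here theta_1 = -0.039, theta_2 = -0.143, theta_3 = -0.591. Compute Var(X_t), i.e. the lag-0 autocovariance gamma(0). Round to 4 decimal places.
\gamma(0) = 2.7425

For an MA(q) process X_t = eps_t + sum_i theta_i eps_{t-i} with
Var(eps_t) = sigma^2, the variance is
  gamma(0) = sigma^2 * (1 + sum_i theta_i^2).
  sum_i theta_i^2 = (-0.039)^2 + (-0.143)^2 + (-0.591)^2 = 0.001521 + 0.020449 + 0.349281 = 0.371251.
  gamma(0) = 2 * (1 + 0.371251) = 2 * 1.371251 = 2.742502, which rounds to 2.7425.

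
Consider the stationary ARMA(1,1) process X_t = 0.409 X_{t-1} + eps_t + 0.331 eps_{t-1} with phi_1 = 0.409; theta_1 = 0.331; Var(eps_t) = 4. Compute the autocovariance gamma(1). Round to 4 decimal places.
\gamma(1) = 4.0358

Multiply the model equation by X_{t-k} and take expectations. With theta_0 = psi_0 = 1 and psi_j the MA(infinity) weights, this gives
  gamma(k) - sum_i phi_i gamma(k-i) = c_k,
  c_k = sigma^2 * sum_{j=k..q} theta_j psi_{j-k}   (c_k = 0 for k > q),
using gamma(-m) = gamma(m).
psi-weights needed (psi_j = theta_j + sum_i phi_i psi_{j-i}):
  psi_1 = theta_1 + phi_1 = 0.331 + (0.409) = 0.74
Right-hand sides:
  c_0 = sigma^2 (1 + theta_1 psi_1) = 4 * (1 + (0.331)(0.74)) = 4 * 1.24494 = 4.97976
  c_1 = sigma^2 theta_1 = 4 * (0.331) = 1.324
  c_2 = 0
Equations for k = 0 and k = 1 (AR order 1):
  gamma(0) = phi_1 gamma(1) + c_0
  gamma(1) = phi_1 gamma(0) + c_1
Substituting the second into the first: gamma(0) (1 - phi_1^2) = c_0 + phi_1 c_1, so
  gamma(0) = (c_0 + phi_1 c_1) / (1 - phi_1^2) = (4.97976 + (0.409)(1.324)) / (1 - (0.409)^2) = 5.521276 / 0.832719 = 6.630419.
  gamma(1) = phi_1 gamma(0) + c_1 = (0.409)(6.630419) + (1.324) = 4.035841.
Therefore gamma(1) = 4.0358 (to 4 decimal places).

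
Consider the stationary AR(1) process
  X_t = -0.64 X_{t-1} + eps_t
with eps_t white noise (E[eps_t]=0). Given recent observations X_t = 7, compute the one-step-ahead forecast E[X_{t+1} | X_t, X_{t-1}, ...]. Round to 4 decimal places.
E[X_{t+1} \mid \mathcal F_t] = -4.4800

For an AR(p) model X_t = c + sum_i phi_i X_{t-i} + eps_t, the
one-step-ahead conditional mean is
  E[X_{t+1} | X_t, ...] = c + sum_i phi_i X_{t+1-i}.
Substitute known values:
  E[X_{t+1} | ...] = (-0.64) * (7)
                   = -4.4800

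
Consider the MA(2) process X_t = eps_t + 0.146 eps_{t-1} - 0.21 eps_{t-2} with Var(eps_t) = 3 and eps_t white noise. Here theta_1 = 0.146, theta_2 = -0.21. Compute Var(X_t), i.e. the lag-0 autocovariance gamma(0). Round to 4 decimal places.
\gamma(0) = 3.1962

For an MA(q) process X_t = eps_t + sum_i theta_i eps_{t-i} with
Var(eps_t) = sigma^2, the variance is
  gamma(0) = sigma^2 * (1 + sum_i theta_i^2).
  sum_i theta_i^2 = (0.146)^2 + (-0.21)^2 = 0.021316 + 0.0441 = 0.065416.
  gamma(0) = 3 * (1 + 0.065416) = 3 * 1.065416 = 3.196248, which rounds to 3.1962.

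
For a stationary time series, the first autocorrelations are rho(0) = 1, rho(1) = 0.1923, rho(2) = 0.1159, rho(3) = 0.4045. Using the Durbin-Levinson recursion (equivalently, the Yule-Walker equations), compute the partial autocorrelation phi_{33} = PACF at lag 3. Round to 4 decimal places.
\phi_{33} = 0.3850

The PACF at lag k is phi_{kk}, the last component of the solution
to the Yule-Walker system G_k phi = r_k where
  (G_k)_{ij} = rho(|i - j|), (r_k)_i = rho(i), i,j = 1..k.
Equivalently, Durbin-Levinson gives phi_{kk} iteratively:
  phi_{11} = rho(1)
  phi_{kk} = [rho(k) - sum_{j=1..k-1} phi_{k-1,j} rho(k-j)]
            / [1 - sum_{j=1..k-1} phi_{k-1,j} rho(j)],
  phi_{k,j} = phi_{k-1,j} - phi_{kk} phi_{k-1,k-j},  j = 1..k-1.
Step k = 1:
  phi_11 = rho(1) = 0.1923.
Step k = 2:
  phi_22 = [rho(2) - phi_11 rho(1)] / [1 - phi_11 rho(1)] = [0.1159 - (0.1923)(0.1923)] / [1 - (0.1923)(0.1923)]
         = 0.07892071 / 0.96302071 = 0.081951.
  Update: phi_21 = phi_11 - phi_22 phi_11 = 0.1923 - (0.081951)(0.1923) = 0.176541.
Step k = 3:
  phi_33 = [rho(3) - phi_21 rho(2) - phi_22 rho(1)] / [1 - phi_21 rho(1) - phi_22 rho(2)]
    numerator   = 0.4045 - (0.176541)(0.1159) - (0.081951)(0.1923) = 0.36827971
    denominator = 1 - (0.176541)(0.1923) - (0.081951)(0.1159) = 0.95655306
  phi_33 = 0.36827971 / 0.95655306 = 0.385.
Therefore phi_{33} = 0.3850.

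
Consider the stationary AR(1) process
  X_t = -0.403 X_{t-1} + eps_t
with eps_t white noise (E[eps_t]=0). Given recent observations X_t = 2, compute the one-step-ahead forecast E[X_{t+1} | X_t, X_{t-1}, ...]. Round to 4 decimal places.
E[X_{t+1} \mid \mathcal F_t] = -0.8060

For an AR(p) model X_t = c + sum_i phi_i X_{t-i} + eps_t, the
one-step-ahead conditional mean is
  E[X_{t+1} | X_t, ...] = c + sum_i phi_i X_{t+1-i}.
Substitute known values:
  E[X_{t+1} | ...] = (-0.403) * (2)
                   = -0.8060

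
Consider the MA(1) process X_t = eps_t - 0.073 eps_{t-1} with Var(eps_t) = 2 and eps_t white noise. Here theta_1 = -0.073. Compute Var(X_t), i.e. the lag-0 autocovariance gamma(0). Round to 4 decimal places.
\gamma(0) = 2.0107

For an MA(q) process X_t = eps_t + sum_i theta_i eps_{t-i} with
Var(eps_t) = sigma^2, the variance is
  gamma(0) = sigma^2 * (1 + sum_i theta_i^2).
  sum_i theta_i^2 = (-0.073)^2 = 0.005329.
  gamma(0) = 2 * (1 + 0.005329) = 2 * 1.005329 = 2.010658, which rounds to 2.0107.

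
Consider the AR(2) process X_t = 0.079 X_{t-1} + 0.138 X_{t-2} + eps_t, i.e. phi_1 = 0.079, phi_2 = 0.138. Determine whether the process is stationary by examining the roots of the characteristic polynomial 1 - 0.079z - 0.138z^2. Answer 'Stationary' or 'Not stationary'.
\text{Stationary}

The AR(p) characteristic polynomial is P(z) = 1 - 0.079z - 0.138z^2.
Stationarity requires all roots to lie outside the unit circle, i.e. |z| > 1 for every root.
Set 1 + (-0.079) z + (-0.138) z^2 = 0, i.e. a z^2 + b z + c = 0 with a = -0.138, b = -0.079, c = 1.
Discriminant D = b^2 - 4ac = (-0.079)^2 - 4*(-0.138)*1 = 0.006241 - (-0.552) = 0.558241.
D >= 0, so the roots are real: z = (-b +/- sqrt(D)) / (2a) = (0.079 +/- 0.747155) / (-0.276).
  z_1 = (0.079 + 0.747155) / (-0.276) = -2.9933,   |z_1| = 2.9933.
  z_2 = (0.079 - 0.747155) / (-0.276) = 2.4209,   |z_2| = 2.4209.
Moduli of all roots: 2.9933, 2.4209.
All moduli strictly greater than 1? Yes.
Verdict: Stationary.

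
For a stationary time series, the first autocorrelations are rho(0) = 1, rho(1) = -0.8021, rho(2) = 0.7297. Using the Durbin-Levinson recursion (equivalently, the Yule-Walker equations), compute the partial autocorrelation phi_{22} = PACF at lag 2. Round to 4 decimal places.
\phi_{22} = 0.2421

The PACF at lag k is phi_{kk}, the last component of the solution
to the Yule-Walker system G_k phi = r_k where
  (G_k)_{ij} = rho(|i - j|), (r_k)_i = rho(i), i,j = 1..k.
Equivalently, Durbin-Levinson gives phi_{kk} iteratively:
  phi_{11} = rho(1)
  phi_{kk} = [rho(k) - sum_{j=1..k-1} phi_{k-1,j} rho(k-j)]
            / [1 - sum_{j=1..k-1} phi_{k-1,j} rho(j)],
  phi_{k,j} = phi_{k-1,j} - phi_{kk} phi_{k-1,k-j},  j = 1..k-1.
Step k = 1:
  phi_11 = rho(1) = -0.8021.
Step k = 2:
  phi_22 = [rho(2) - phi_11 rho(1)] / [1 - phi_11 rho(1)] = [0.7297 - (-0.8021)(-0.8021)] / [1 - (-0.8021)(-0.8021)]
         = 0.08633559 / 0.35663559 = 0.2421.
Therefore phi_{22} = 0.2421.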